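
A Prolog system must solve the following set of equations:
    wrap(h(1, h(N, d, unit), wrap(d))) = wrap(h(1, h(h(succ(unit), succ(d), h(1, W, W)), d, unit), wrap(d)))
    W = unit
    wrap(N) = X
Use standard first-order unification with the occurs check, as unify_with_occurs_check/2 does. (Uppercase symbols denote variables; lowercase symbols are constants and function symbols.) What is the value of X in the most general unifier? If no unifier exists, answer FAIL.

Decompose wrap/1: h(1, h(N, d, unit), wrap(d)) = h(1, h(h(succ(unit), succ(d), h(1, W, W)), d, unit), wrap(d)).
Decompose h/3: 1 = 1,  h(N, d, unit) = h(h(succ(unit), succ(d), h(1, W, W)), d, unit),  wrap(d) = wrap(d).
Delete trivial equation 1 = 1.
Decompose h/3: N = h(succ(unit), succ(d), h(1, W, W)),  d = d,  unit = unit.
Bind N := h(succ(unit), succ(d), h(1, W, W)); substituting into the one remaining equation that mentions N gives: wrap(h(succ(unit), succ(d), h(1, W, W))) = X.
Delete trivial equation d = d.
Delete trivial equation unit = unit.
Delete trivial equation wrap(d) = wrap(d).
Bind W := unit; substituting into the remaining equation gives: wrap(h(succ(unit), succ(d), h(1, unit, unit))) = X. Substituting into the earlier binding gives N := h(succ(unit), succ(d), h(1, unit, unit)).
Bind X := wrap(h(succ(unit), succ(d), h(1, unit, unit))).
MGU = { N -> h(succ(unit), succ(d), h(1, unit, unit)), W -> unit, X -> wrap(h(succ(unit), succ(d), h(1, unit, unit))) }, so X -> wrap(h(succ(unit), succ(d), h(1, unit, unit))).

wrap(h(succ(unit), succ(d), h(1, unit, unit)))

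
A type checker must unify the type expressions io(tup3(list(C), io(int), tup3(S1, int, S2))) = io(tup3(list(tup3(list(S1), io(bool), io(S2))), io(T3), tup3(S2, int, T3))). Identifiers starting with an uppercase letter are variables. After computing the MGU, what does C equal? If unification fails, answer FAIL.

tup3(list(int), io(bool), io(int))

Decompose io/1: tup3(list(C), io(int), tup3(S1, int, S2)) = tup3(list(tup3(list(S1), io(bool), io(S2))), io(T3), tup3(S2, int, T3)).
Decompose tup3/3: list(C) = list(tup3(list(S1), io(bool), io(S2))),  io(int) = io(T3),  tup3(S1, int, S2) = tup3(S2, int, T3).
Decompose list/1: C = tup3(list(S1), io(bool), io(S2)).
Bind C := tup3(list(S1), io(bool), io(S2)); no other remaining equation mentions C.
Decompose io/1: int = T3.
Bind T3 := int; substituting into the remaining equation gives: tup3(S1, int, S2) = tup3(S2, int, int).
Decompose tup3/3: S1 = S2,  int = int,  S2 = int.
Bind S1 := S2; no other remaining equation mentions S1. Substituting into the earlier binding gives C := tup3(list(S2), io(bool), io(S2)).
Delete trivial equation int = int.
Bind S2 := int. Substituting into the earlier bindings gives C := tup3(list(int), io(bool), io(int)), S1 := int.
MGU = { C ↦ tup3(list(int), io(bool), io(int)), T3 ↦ int, S1 ↦ int, S2 ↦ int }, so C ↦ tup3(list(int), io(bool), io(int)).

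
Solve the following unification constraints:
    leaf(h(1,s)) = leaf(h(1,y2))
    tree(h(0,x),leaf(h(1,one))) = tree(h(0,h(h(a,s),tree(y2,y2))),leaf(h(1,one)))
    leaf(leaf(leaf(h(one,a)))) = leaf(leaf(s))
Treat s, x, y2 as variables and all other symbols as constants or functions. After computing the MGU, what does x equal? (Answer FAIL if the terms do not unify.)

Decompose leaf/1: h(1,s) = h(1,y2).
Decompose h/2: 1 = 1,  s = y2.
Delete trivial equation 1 = 1.
Bind s := y2; substituting into the remaining equations gives: tree(h(0,x),leaf(h(1,one))) = tree(h(0,h(h(a,y2),tree(y2,y2))),leaf(h(1,one))),  leaf(leaf(leaf(h(one,a)))) = leaf(leaf(y2)).
Decompose tree/2: h(0,x) = h(0,h(h(a,y2),tree(y2,y2))),  leaf(h(1,one)) = leaf(h(1,one)).
Decompose h/2: 0 = 0,  x = h(h(a,y2),tree(y2,y2)).
Delete trivial equation 0 = 0.
Bind x := h(h(a,y2),tree(y2,y2)); no other remaining equation mentions x.
Delete trivial equation leaf(h(1,one)) = leaf(h(1,one)).
Decompose leaf/1: leaf(leaf(h(one,a))) = leaf(y2).
Decompose leaf/1: leaf(h(one,a)) = y2.
Bind y2 := leaf(h(one,a)). Substituting into the earlier bindings gives s := leaf(h(one,a)), x := h(h(a,leaf(h(one,a))),tree(leaf(h(one,a)),leaf(h(one,a)))).
MGU = { s ↦ leaf(h(one,a)), x ↦ h(h(a,leaf(h(one,a))),tree(leaf(h(one,a)),leaf(h(one,a)))), y2 ↦ leaf(h(one,a)) }, so x ↦ h(h(a,leaf(h(one,a))),tree(leaf(h(one,a)),leaf(h(one,a)))).

h(h(a,leaf(h(one,a))),tree(leaf(h(one,a)),leaf(h(one,a))))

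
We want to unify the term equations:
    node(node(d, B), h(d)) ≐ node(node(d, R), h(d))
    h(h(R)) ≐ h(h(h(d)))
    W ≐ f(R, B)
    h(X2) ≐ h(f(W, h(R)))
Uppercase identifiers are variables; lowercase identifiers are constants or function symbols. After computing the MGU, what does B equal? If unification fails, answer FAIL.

Decompose node/2: node(d, B) ≐ node(d, R),  h(d) ≐ h(d).
Decompose node/2: d ≐ d,  B ≐ R.
Delete trivial equation d ≐ d.
Bind B := R; substituting into the one remaining equation that mentions B gives: W ≐ f(R, R).
Delete trivial equation h(d) ≐ h(d).
Decompose h/1: h(R) ≐ h(h(d)).
Decompose h/1: R ≐ h(d).
Bind R := h(d); substituting into the remaining equations gives: W ≐ f(h(d), h(d)),  h(X2) ≐ h(f(W, h(h(d)))). Substituting into the earlier binding gives B := h(d).
Bind W := f(h(d), h(d)); substituting into the remaining equation gives: h(X2) ≐ h(f(f(h(d), h(d)), h(h(d)))).
Decompose h/1: X2 ≐ f(f(h(d), h(d)), h(h(d))).
Bind X2 := f(f(h(d), h(d)), h(h(d))).
MGU = { B -> h(d), R -> h(d), W -> f(h(d), h(d)), X2 -> f(f(h(d), h(d)), h(h(d))) }, so B -> h(d).

h(d)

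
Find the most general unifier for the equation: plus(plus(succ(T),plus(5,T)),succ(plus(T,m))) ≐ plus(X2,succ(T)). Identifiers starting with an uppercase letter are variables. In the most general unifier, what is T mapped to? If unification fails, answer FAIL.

FAIL

Decompose plus/2: plus(succ(T),plus(5,T)) ≐ X2,  succ(plus(T,m)) ≐ succ(T).
Bind X2 := plus(succ(T),plus(5,T)); no other remaining equation mentions X2.
Decompose succ/1: plus(T,m) ≐ T.
Occurs check fails: T occurs in plus(T,m); the equation T ≐ plus(T,m) has no finite solution.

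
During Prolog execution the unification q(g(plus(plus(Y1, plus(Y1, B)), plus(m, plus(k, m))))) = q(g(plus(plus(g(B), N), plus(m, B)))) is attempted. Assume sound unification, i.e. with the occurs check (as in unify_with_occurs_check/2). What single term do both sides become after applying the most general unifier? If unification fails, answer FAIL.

q(g(plus(plus(g(plus(k, m)), plus(g(plus(k, m)), plus(k, m))), plus(m, plus(k, m)))))

Decompose q/1: g(plus(plus(Y1, plus(Y1, B)), plus(m, plus(k, m)))) = g(plus(plus(g(B), N), plus(m, B))).
Decompose g/1: plus(plus(Y1, plus(Y1, B)), plus(m, plus(k, m))) = plus(plus(g(B), N), plus(m, B)).
Decompose plus/2: plus(Y1, plus(Y1, B)) = plus(g(B), N),  plus(m, plus(k, m)) = plus(m, B).
Decompose plus/2: Y1 = g(B),  plus(Y1, B) = N.
Bind Y1 := g(B); substituting into the one remaining equation that mentions Y1 gives: plus(g(B), B) = N.
Bind N := plus(g(B), B); no other remaining equation mentions N.
Decompose plus/2: m = m,  plus(k, m) = B.
Delete trivial equation m = m.
Bind B := plus(k, m). Substituting into the earlier bindings gives Y1 := g(plus(k, m)), N := plus(g(plus(k, m)), plus(k, m)).
Applying the MGU to either side gives q(g(plus(plus(g(plus(k, m)), plus(g(plus(k, m)), plus(k, m))), plus(m, plus(k, m))))).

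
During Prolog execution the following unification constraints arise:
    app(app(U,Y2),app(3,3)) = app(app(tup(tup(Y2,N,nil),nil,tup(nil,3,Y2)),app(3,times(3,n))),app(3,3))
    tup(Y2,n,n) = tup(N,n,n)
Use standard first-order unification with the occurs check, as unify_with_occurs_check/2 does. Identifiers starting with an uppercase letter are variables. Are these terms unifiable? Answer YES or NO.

Decompose app/2: app(U,Y2) = app(tup(tup(Y2,N,nil),nil,tup(nil,3,Y2)),app(3,times(3,n))),  app(3,3) = app(3,3).
Decompose app/2: U = tup(tup(Y2,N,nil),nil,tup(nil,3,Y2)),  Y2 = app(3,times(3,n)).
Bind U := tup(tup(Y2,N,nil),nil,tup(nil,3,Y2)); no other remaining equation mentions U.
Bind Y2 := app(3,times(3,n)); substituting into the one remaining equation that mentions Y2 gives: tup(app(3,times(3,n)),n,n) = tup(N,n,n). Substituting into the earlier binding gives U := tup(tup(app(3,times(3,n)),N,nil),nil,tup(nil,3,app(3,times(3,n)))).
Delete trivial equation app(3,3) = app(3,3).
Decompose tup/3: app(3,times(3,n)) = N,  n = n,  n = n.
Bind N := app(3,times(3,n)); no other remaining equation mentions N. Substituting into the earlier binding gives U := tup(tup(app(3,times(3,n)),app(3,times(3,n)),nil),nil,tup(nil,3,app(3,times(3,n)))).
Delete trivial equation n = n.
Delete trivial equation n = n.
No equations remain and no clash or occurs-check failure arose, so a unifier exists.

YES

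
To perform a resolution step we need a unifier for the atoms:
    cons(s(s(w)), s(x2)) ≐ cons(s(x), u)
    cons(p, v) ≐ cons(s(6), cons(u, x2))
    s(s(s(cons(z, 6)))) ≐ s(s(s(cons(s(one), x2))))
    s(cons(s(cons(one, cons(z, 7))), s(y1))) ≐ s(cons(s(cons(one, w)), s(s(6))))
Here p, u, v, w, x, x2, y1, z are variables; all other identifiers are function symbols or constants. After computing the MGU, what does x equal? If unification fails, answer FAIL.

Decompose cons/2: s(s(w)) ≐ s(x),  s(x2) ≐ u.
Decompose s/1: s(w) ≐ x.
Bind x := s(w); no other remaining equation mentions x.
Bind u := s(x2); substituting into the one remaining equation that mentions u gives: cons(p, v) ≐ cons(s(6), cons(s(x2), x2)).
Decompose cons/2: p ≐ s(6),  v ≐ cons(s(x2), x2).
Bind p := s(6); no other remaining equation mentions p.
Bind v := cons(s(x2), x2); no other remaining equation mentions v.
Decompose s/1: s(s(cons(z, 6))) ≐ s(s(cons(s(one), x2))).
Decompose s/1: s(cons(z, 6)) ≐ s(cons(s(one), x2)).
Decompose s/1: cons(z, 6) ≐ cons(s(one), x2).
Decompose cons/2: z ≐ s(one),  6 ≐ x2.
Bind z := s(one); substituting into the one remaining equation that mentions z gives: s(cons(s(cons(one, cons(s(one), 7))), s(y1))) ≐ s(cons(s(cons(one, w)), s(s(6)))).
Bind x2 := 6; no other remaining equation mentions x2. Substituting into the earlier bindings gives u := s(6), v := cons(s(6), 6).
Decompose s/1: cons(s(cons(one, cons(s(one), 7))), s(y1)) ≐ cons(s(cons(one, w)), s(s(6))).
Decompose cons/2: s(cons(one, cons(s(one), 7))) ≐ s(cons(one, w)),  s(y1) ≐ s(s(6)).
Decompose s/1: cons(one, cons(s(one), 7)) ≐ cons(one, w).
Decompose cons/2: one ≐ one,  cons(s(one), 7) ≐ w.
Delete trivial equation one ≐ one.
Bind w := cons(s(one), 7); no other remaining equation mentions w. Substituting into the earlier binding gives x := s(cons(s(one), 7)).
Decompose s/1: y1 ≐ s(6).
Bind y1 := s(6).
MGU = { x ↦ s(cons(s(one), 7)), u ↦ s(6), p ↦ s(6), v ↦ cons(s(6), 6), z ↦ s(one), x2 ↦ 6, w ↦ cons(s(one), 7), y1 ↦ s(6) }, so x ↦ s(cons(s(one), 7)).

s(cons(s(one), 7))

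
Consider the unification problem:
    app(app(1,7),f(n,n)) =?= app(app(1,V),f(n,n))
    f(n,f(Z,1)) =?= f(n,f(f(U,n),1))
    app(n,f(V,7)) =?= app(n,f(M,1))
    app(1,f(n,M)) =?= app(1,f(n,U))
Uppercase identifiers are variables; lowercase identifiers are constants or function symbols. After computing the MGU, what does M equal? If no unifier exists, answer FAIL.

Decompose app/2: app(1,7) =?= app(1,V),  f(n,n) =?= f(n,n).
Decompose app/2: 1 =?= 1,  7 =?= V.
Delete trivial equation 1 =?= 1.
Bind V := 7; substituting into the one remaining equation that mentions V gives: app(n,f(7,7)) =?= app(n,f(M,1)).
Delete trivial equation f(n,n) =?= f(n,n).
Decompose f/2: n =?= n,  f(Z,1) =?= f(f(U,n),1).
Delete trivial equation n =?= n.
Decompose f/2: Z =?= f(U,n),  1 =?= 1.
Bind Z := f(U,n); no other remaining equation mentions Z.
Delete trivial equation 1 =?= 1.
Decompose app/2: n =?= n,  f(7,7) =?= f(M,1).
Delete trivial equation n =?= n.
Decompose f/2: 7 =?= M,  7 =?= 1.
Bind M := 7; substituting into the one remaining equation that mentions M gives: app(1,f(n,7)) =?= app(1,f(n,U)).
Clash: constants 7 and 1 differ; no unifier exists.

FAIL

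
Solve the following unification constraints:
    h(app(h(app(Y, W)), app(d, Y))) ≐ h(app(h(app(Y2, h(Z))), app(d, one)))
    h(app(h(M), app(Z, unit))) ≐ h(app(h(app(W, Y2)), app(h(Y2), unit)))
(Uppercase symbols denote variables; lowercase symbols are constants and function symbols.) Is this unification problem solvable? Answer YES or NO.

YES

Decompose h/1: app(h(app(Y, W)), app(d, Y)) ≐ app(h(app(Y2, h(Z))), app(d, one)).
Decompose app/2: h(app(Y, W)) ≐ h(app(Y2, h(Z))),  app(d, Y) ≐ app(d, one).
Decompose h/1: app(Y, W) ≐ app(Y2, h(Z)).
Decompose app/2: Y ≐ Y2,  W ≐ h(Z).
Bind Y := Y2; substituting into the one remaining equation that mentions Y gives: app(d, Y2) ≐ app(d, one).
Bind W := h(Z); substituting into the one remaining equation that mentions W gives: h(app(h(M), app(Z, unit))) ≐ h(app(h(app(h(Z), Y2)), app(h(Y2), unit))).
Decompose app/2: d ≐ d,  Y2 ≐ one.
Delete trivial equation d ≐ d.
Bind Y2 := one; substituting into the remaining equation gives: h(app(h(M), app(Z, unit))) ≐ h(app(h(app(h(Z), one)), app(h(one), unit))). Substituting into the earlier binding gives Y := one.
Decompose h/1: app(h(M), app(Z, unit)) ≐ app(h(app(h(Z), one)), app(h(one), unit)).
Decompose app/2: h(M) ≐ h(app(h(Z), one)),  app(Z, unit) ≐ app(h(one), unit).
Decompose h/1: M ≐ app(h(Z), one).
Bind M := app(h(Z), one); no other remaining equation mentions M.
Decompose app/2: Z ≐ h(one),  unit ≐ unit.
Bind Z := h(one); no other remaining equation mentions Z. Substituting into the earlier bindings gives W := h(h(one)), M := app(h(h(one)), one).
Delete trivial equation unit ≐ unit.
No equations remain and no clash or occurs-check failure arose, so a unifier exists.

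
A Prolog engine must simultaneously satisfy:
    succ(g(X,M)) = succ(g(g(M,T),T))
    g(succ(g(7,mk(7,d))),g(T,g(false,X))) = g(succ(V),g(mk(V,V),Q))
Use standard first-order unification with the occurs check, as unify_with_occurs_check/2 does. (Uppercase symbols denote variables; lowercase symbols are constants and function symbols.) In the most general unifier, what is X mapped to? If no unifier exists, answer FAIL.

g(mk(g(7,mk(7,d)),g(7,mk(7,d))),mk(g(7,mk(7,d)),g(7,mk(7,d))))

Decompose succ/1: g(X,M) = g(g(M,T),T).
Decompose g/2: X = g(M,T),  M = T.
Bind X := g(M,T); substituting into the one remaining equation that mentions X gives: g(succ(g(7,mk(7,d))),g(T,g(false,g(M,T)))) = g(succ(V),g(mk(V,V),Q)).
Bind M := T; substituting into the remaining equation gives: g(succ(g(7,mk(7,d))),g(T,g(false,g(T,T)))) = g(succ(V),g(mk(V,V),Q)). Substituting into the earlier binding gives X := g(T,T).
Decompose g/2: succ(g(7,mk(7,d))) = succ(V),  g(T,g(false,g(T,T))) = g(mk(V,V),Q).
Decompose succ/1: g(7,mk(7,d)) = V.
Bind V := g(7,mk(7,d)); substituting into the remaining equation gives: g(T,g(false,g(T,T))) = g(mk(g(7,mk(7,d)),g(7,mk(7,d))),Q).
Decompose g/2: T = mk(g(7,mk(7,d)),g(7,mk(7,d))),  g(false,g(T,T)) = Q.
Bind T := mk(g(7,mk(7,d)),g(7,mk(7,d))); substituting into the remaining equation gives: g(false,g(mk(g(7,mk(7,d)),g(7,mk(7,d))),mk(g(7,mk(7,d)),g(7,mk(7,d))))) = Q. Substituting into the earlier bindings gives X := g(mk(g(7,mk(7,d)),g(7,mk(7,d))),mk(g(7,mk(7,d)),g(7,mk(7,d)))), M := mk(g(7,mk(7,d)),g(7,mk(7,d))).
Bind Q := g(false,g(mk(g(7,mk(7,d)),g(7,mk(7,d))),mk(g(7,mk(7,d)),g(7,mk(7,d))))).
MGU = { X -> g(mk(g(7,mk(7,d)),g(7,mk(7,d))),mk(g(7,mk(7,d)),g(7,mk(7,d)))), M -> mk(g(7,mk(7,d)),g(7,mk(7,d))), V -> g(7,mk(7,d)), T -> mk(g(7,mk(7,d)),g(7,mk(7,d))), Q -> g(false,g(mk(g(7,mk(7,d)),g(7,mk(7,d))),mk(g(7,mk(7,d)),g(7,mk(7,d))))) }, so X -> g(mk(g(7,mk(7,d)),g(7,mk(7,d))),mk(g(7,mk(7,d)),g(7,mk(7,d)))).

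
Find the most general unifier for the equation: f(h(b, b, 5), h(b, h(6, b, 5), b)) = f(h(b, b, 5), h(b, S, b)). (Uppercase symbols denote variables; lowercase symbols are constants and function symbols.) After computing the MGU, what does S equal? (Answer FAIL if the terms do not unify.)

h(6, b, 5)

Decompose f/2: h(b, b, 5) = h(b, b, 5),  h(b, h(6, b, 5), b) = h(b, S, b).
Delete trivial equation h(b, b, 5) = h(b, b, 5).
Decompose h/3: b = b,  h(6, b, 5) = S,  b = b.
Delete trivial equation b = b.
Bind S := h(6, b, 5); no other remaining equation mentions S.
Delete trivial equation b = b.
MGU = { S ↦ h(6, b, 5) }, so S ↦ h(6, b, 5).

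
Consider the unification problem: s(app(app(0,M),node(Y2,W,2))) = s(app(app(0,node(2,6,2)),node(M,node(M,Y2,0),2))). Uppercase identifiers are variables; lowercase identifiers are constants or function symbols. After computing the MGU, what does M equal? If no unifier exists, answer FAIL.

node(2,6,2)

Decompose s/1: app(app(0,M),node(Y2,W,2)) = app(app(0,node(2,6,2)),node(M,node(M,Y2,0),2)).
Decompose app/2: app(0,M) = app(0,node(2,6,2)),  node(Y2,W,2) = node(M,node(M,Y2,0),2).
Decompose app/2: 0 = 0,  M = node(2,6,2).
Delete trivial equation 0 = 0.
Bind M := node(2,6,2); substituting into the remaining equation gives: node(Y2,W,2) = node(node(2,6,2),node(node(2,6,2),Y2,0),2).
Decompose node/3: Y2 = node(2,6,2),  W = node(node(2,6,2),Y2,0),  2 = 2.
Bind Y2 := node(2,6,2); substituting into the one remaining equation that mentions Y2 gives: W = node(node(2,6,2),node(2,6,2),0).
Bind W := node(node(2,6,2),node(2,6,2),0); no other remaining equation mentions W.
Delete trivial equation 2 = 2.
MGU = { M := node(2,6,2), Y2 := node(2,6,2), W := node(node(2,6,2),node(2,6,2),0) }, so M := node(2,6,2).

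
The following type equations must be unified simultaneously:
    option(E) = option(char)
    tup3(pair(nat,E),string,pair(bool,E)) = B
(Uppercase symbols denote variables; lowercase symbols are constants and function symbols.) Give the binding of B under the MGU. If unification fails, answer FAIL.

tup3(pair(nat,char),string,pair(bool,char))

Decompose option/1: E = char.
Bind E := char; substituting into the remaining equation gives: tup3(pair(nat,char),string,pair(bool,char)) = B.
Bind B := tup3(pair(nat,char),string,pair(bool,char)).
MGU = { E -> char, B -> tup3(pair(nat,char),string,pair(bool,char)) }, so B -> tup3(pair(nat,char),string,pair(bool,char)).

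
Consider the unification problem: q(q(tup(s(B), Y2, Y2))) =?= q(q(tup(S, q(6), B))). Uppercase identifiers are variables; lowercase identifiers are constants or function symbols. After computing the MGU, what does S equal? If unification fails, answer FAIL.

Decompose q/1: q(tup(s(B), Y2, Y2)) =?= q(tup(S, q(6), B)).
Decompose q/1: tup(s(B), Y2, Y2) =?= tup(S, q(6), B).
Decompose tup/3: s(B) =?= S,  Y2 =?= q(6),  Y2 =?= B.
Bind S := s(B); no other remaining equation mentions S.
Bind Y2 := q(6); substituting into the remaining equation gives: q(6) =?= B.
Bind B := q(6). Substituting into the earlier binding gives S := s(q(6)).
MGU = { S ↦ s(q(6)), Y2 ↦ q(6), B ↦ q(6) }, so S ↦ s(q(6)).

s(q(6))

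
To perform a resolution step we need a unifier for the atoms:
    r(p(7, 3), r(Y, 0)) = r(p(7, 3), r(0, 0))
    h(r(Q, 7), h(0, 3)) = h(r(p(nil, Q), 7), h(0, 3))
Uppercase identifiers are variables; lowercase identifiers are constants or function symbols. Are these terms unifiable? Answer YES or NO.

Decompose r/2: p(7, 3) = p(7, 3),  r(Y, 0) = r(0, 0).
Delete trivial equation p(7, 3) = p(7, 3).
Decompose r/2: Y = 0,  0 = 0.
Bind Y := 0; no other remaining equation mentions Y.
Delete trivial equation 0 = 0.
Decompose h/2: r(Q, 7) = r(p(nil, Q), 7),  h(0, 3) = h(0, 3).
Decompose r/2: Q = p(nil, Q),  7 = 7.
Occurs check fails: Q occurs in p(nil, Q); the equation Q = p(nil, Q) has no finite solution.

NO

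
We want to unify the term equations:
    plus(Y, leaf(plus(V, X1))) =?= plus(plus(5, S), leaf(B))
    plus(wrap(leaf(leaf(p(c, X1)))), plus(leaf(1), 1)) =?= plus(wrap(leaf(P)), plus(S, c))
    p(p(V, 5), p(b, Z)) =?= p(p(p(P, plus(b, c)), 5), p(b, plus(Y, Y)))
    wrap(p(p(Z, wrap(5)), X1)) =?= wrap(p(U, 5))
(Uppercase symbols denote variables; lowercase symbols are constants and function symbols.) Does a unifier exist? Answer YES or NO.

NO

Decompose plus/2: Y =?= plus(5, S),  leaf(plus(V, X1)) =?= leaf(B).
Bind Y := plus(5, S); substituting into the one remaining equation that mentions Y gives: p(p(V, 5), p(b, Z)) =?= p(p(p(P, plus(b, c)), 5), p(b, plus(plus(5, S), plus(5, S)))).
Decompose leaf/1: plus(V, X1) =?= B.
Bind B := plus(V, X1); no other remaining equation mentions B.
Decompose plus/2: wrap(leaf(leaf(p(c, X1)))) =?= wrap(leaf(P)),  plus(leaf(1), 1) =?= plus(S, c).
Decompose wrap/1: leaf(leaf(p(c, X1))) =?= leaf(P).
Decompose leaf/1: leaf(p(c, X1)) =?= P.
Bind P := leaf(p(c, X1)); substituting into the one remaining equation that mentions P gives: p(p(V, 5), p(b, Z)) =?= p(p(p(leaf(p(c, X1)), plus(b, c)), 5), p(b, plus(plus(5, S), plus(5, S)))).
Decompose plus/2: leaf(1) =?= S,  1 =?= c.
Bind S := leaf(1); substituting into the one remaining equation that mentions S gives: p(p(V, 5), p(b, Z)) =?= p(p(p(leaf(p(c, X1)), plus(b, c)), 5), p(b, plus(plus(5, leaf(1)), plus(5, leaf(1))))). Substituting into the earlier binding gives Y := plus(5, leaf(1)).
Clash: constants 1 and c differ; no unifier exists.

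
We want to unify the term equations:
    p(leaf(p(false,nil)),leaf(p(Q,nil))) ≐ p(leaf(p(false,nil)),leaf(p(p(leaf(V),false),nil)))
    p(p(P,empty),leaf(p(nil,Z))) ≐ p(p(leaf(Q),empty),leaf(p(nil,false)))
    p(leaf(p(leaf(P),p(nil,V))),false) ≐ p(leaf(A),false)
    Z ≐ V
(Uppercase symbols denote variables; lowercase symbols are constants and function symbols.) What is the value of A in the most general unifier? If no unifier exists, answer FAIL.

Decompose p/2: leaf(p(false,nil)) ≐ leaf(p(false,nil)),  leaf(p(Q,nil)) ≐ leaf(p(p(leaf(V),false),nil)).
Delete trivial equation leaf(p(false,nil)) ≐ leaf(p(false,nil)).
Decompose leaf/1: p(Q,nil) ≐ p(p(leaf(V),false),nil).
Decompose p/2: Q ≐ p(leaf(V),false),  nil ≐ nil.
Bind Q := p(leaf(V),false); substituting into the one remaining equation that mentions Q gives: p(p(P,empty),leaf(p(nil,Z))) ≐ p(p(leaf(p(leaf(V),false)),empty),leaf(p(nil,false))).
Delete trivial equation nil ≐ nil.
Decompose p/2: p(P,empty) ≐ p(leaf(p(leaf(V),false)),empty),  leaf(p(nil,Z)) ≐ leaf(p(nil,false)).
Decompose p/2: P ≐ leaf(p(leaf(V),false)),  empty ≐ empty.
Bind P := leaf(p(leaf(V),false)); substituting into the one remaining equation that mentions P gives: p(leaf(p(leaf(leaf(p(leaf(V),false))),p(nil,V))),false) ≐ p(leaf(A),false).
Delete trivial equation empty ≐ empty.
Decompose leaf/1: p(nil,Z) ≐ p(nil,false).
Decompose p/2: nil ≐ nil,  Z ≐ false.
Delete trivial equation nil ≐ nil.
Bind Z := false; substituting into the one remaining equation that mentions Z gives: false ≐ V.
Decompose p/2: leaf(p(leaf(leaf(p(leaf(V),false))),p(nil,V))) ≐ leaf(A),  false ≐ false.
Decompose leaf/1: p(leaf(leaf(p(leaf(V),false))),p(nil,V)) ≐ A.
Bind A := p(leaf(leaf(p(leaf(V),false))),p(nil,V)); no other remaining equation mentions A.
Delete trivial equation false ≐ false.
Bind V := false. Substituting into the earlier bindings gives Q := p(leaf(false),false), P := leaf(p(leaf(false),false)), A := p(leaf(leaf(p(leaf(false),false))),p(nil,false)).
MGU = { Q -> p(leaf(false),false), P -> leaf(p(leaf(false),false)), Z -> false, A -> p(leaf(leaf(p(leaf(false),false))),p(nil,false)), V -> false }, so A -> p(leaf(leaf(p(leaf(false),false))),p(nil,false)).

p(leaf(leaf(p(leaf(false),false))),p(nil,false))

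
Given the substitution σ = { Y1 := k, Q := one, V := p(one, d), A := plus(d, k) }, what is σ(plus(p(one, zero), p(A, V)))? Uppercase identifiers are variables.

Replace each occurrence of V with p(one, d).
Replace each occurrence of A with plus(d, k).
Result: plus(p(one, zero), p(plus(d, k), p(one, d))).

plus(p(one, zero), p(plus(d, k), p(one, d)))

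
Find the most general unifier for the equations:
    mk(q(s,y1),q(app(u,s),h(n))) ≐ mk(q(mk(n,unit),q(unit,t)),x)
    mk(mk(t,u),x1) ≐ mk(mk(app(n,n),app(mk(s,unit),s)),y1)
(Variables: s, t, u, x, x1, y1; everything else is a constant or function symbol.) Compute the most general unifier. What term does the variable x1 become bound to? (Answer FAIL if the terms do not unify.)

Decompose mk/2: q(s,y1) ≐ q(mk(n,unit),q(unit,t)),  q(app(u,s),h(n)) ≐ x.
Decompose q/2: s ≐ mk(n,unit),  y1 ≐ q(unit,t).
Bind s := mk(n,unit); substituting into the 2 remaining equations that mention s gives: q(app(u,mk(n,unit)),h(n)) ≐ x,  mk(mk(t,u),x1) ≐ mk(mk(app(n,n),app(mk(mk(n,unit),unit),mk(n,unit))),y1).
Bind y1 := q(unit,t); substituting into the one remaining equation that mentions y1 gives: mk(mk(t,u),x1) ≐ mk(mk(app(n,n),app(mk(mk(n,unit),unit),mk(n,unit))),q(unit,t)).
Bind x := q(app(u,mk(n,unit)),h(n)); no other remaining equation mentions x.
Decompose mk/2: mk(t,u) ≐ mk(app(n,n),app(mk(mk(n,unit),unit),mk(n,unit))),  x1 ≐ q(unit,t).
Decompose mk/2: t ≐ app(n,n),  u ≐ app(mk(mk(n,unit),unit),mk(n,unit)).
Bind t := app(n,n); substituting into the one remaining equation that mentions t gives: x1 ≐ q(unit,app(n,n)). Substituting into the earlier binding gives y1 := q(unit,app(n,n)).
Bind u := app(mk(mk(n,unit),unit),mk(n,unit)); no other remaining equation mentions u. Substituting into the earlier binding gives x := q(app(app(mk(mk(n,unit),unit),mk(n,unit)),mk(n,unit)),h(n)).
Bind x1 := q(unit,app(n,n)).
MGU = { s := mk(n,unit), y1 := q(unit,app(n,n)), x := q(app(app(mk(mk(n,unit),unit),mk(n,unit)),mk(n,unit)),h(n)), t := app(n,n), u := app(mk(mk(n,unit),unit),mk(n,unit)), x1 := q(unit,app(n,n)) }, so x1 := q(unit,app(n,n)).

q(unit,app(n,n))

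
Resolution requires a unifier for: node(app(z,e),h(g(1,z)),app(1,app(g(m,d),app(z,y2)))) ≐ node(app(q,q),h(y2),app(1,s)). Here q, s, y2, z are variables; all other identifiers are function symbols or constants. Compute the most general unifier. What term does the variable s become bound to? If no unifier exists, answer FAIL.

Decompose node/3: app(z,e) ≐ app(q,q),  h(g(1,z)) ≐ h(y2),  app(1,app(g(m,d),app(z,y2))) ≐ app(1,s).
Decompose app/2: z ≐ q,  e ≐ q.
Bind z := q; substituting into the 2 remaining equations that mention z gives: h(g(1,q)) ≐ h(y2),  app(1,app(g(m,d),app(q,y2))) ≐ app(1,s).
Bind q := e; substituting into the remaining equations gives: h(g(1,e)) ≐ h(y2),  app(1,app(g(m,d),app(e,y2))) ≐ app(1,s). Substituting into the earlier binding gives z := e.
Decompose h/1: g(1,e) ≐ y2.
Bind y2 := g(1,e); substituting into the remaining equation gives: app(1,app(g(m,d),app(e,g(1,e)))) ≐ app(1,s).
Decompose app/2: 1 ≐ 1,  app(g(m,d),app(e,g(1,e))) ≐ s.
Delete trivial equation 1 ≐ 1.
Bind s := app(g(m,d),app(e,g(1,e))).
MGU = { z := e, q := e, y2 := g(1,e), s := app(g(m,d),app(e,g(1,e))) }, so s := app(g(m,d),app(e,g(1,e))).

app(g(m,d),app(e,g(1,e)))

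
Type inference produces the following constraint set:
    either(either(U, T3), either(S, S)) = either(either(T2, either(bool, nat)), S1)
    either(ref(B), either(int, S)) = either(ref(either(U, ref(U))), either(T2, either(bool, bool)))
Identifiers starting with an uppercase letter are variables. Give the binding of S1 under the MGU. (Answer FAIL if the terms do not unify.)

Decompose either/2: either(U, T3) = either(T2, either(bool, nat)),  either(S, S) = S1.
Decompose either/2: U = T2,  T3 = either(bool, nat).
Bind U := T2; substituting into the one remaining equation that mentions U gives: either(ref(B), either(int, S)) = either(ref(either(T2, ref(T2))), either(T2, either(bool, bool))).
Bind T3 := either(bool, nat); no other remaining equation mentions T3.
Bind S1 := either(S, S); no other remaining equation mentions S1.
Decompose either/2: ref(B) = ref(either(T2, ref(T2))),  either(int, S) = either(T2, either(bool, bool)).
Decompose ref/1: B = either(T2, ref(T2)).
Bind B := either(T2, ref(T2)); no other remaining equation mentions B.
Decompose either/2: int = T2,  S = either(bool, bool).
Bind T2 := int; no other remaining equation mentions T2. Substituting into the earlier bindings gives U := int, B := either(int, ref(int)).
Bind S := either(bool, bool). Substituting into the earlier binding gives S1 := either(either(bool, bool), either(bool, bool)).
MGU = { U := int, T3 := either(bool, nat), S1 := either(either(bool, bool), either(bool, bool)), B := either(int, ref(int)), T2 := int, S := either(bool, bool) }, so S1 := either(either(bool, bool), either(bool, bool)).

either(either(bool, bool), either(bool, bool))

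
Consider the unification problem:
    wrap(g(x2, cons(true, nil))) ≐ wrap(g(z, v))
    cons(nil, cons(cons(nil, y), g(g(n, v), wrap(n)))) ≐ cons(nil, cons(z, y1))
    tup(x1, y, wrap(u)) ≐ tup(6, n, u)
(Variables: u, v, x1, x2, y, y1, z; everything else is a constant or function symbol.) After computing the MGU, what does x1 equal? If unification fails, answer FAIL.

Decompose wrap/1: g(x2, cons(true, nil)) ≐ g(z, v).
Decompose g/2: x2 ≐ z,  cons(true, nil) ≐ v.
Bind x2 := z; no other remaining equation mentions x2.
Bind v := cons(true, nil); substituting into the one remaining equation that mentions v gives: cons(nil, cons(cons(nil, y), g(g(n, cons(true, nil)), wrap(n)))) ≐ cons(nil, cons(z, y1)).
Decompose cons/2: nil ≐ nil,  cons(cons(nil, y), g(g(n, cons(true, nil)), wrap(n))) ≐ cons(z, y1).
Delete trivial equation nil ≐ nil.
Decompose cons/2: cons(nil, y) ≐ z,  g(g(n, cons(true, nil)), wrap(n)) ≐ y1.
Bind z := cons(nil, y); no other remaining equation mentions z. Substituting into the earlier binding gives x2 := cons(nil, y).
Bind y1 := g(g(n, cons(true, nil)), wrap(n)); no other remaining equation mentions y1.
Decompose tup/3: x1 ≐ 6,  y ≐ n,  wrap(u) ≐ u.
Bind x1 := 6; no other remaining equation mentions x1.
Bind y := n; no other remaining equation mentions y. Substituting into the earlier bindings gives x2 := cons(nil, n), z := cons(nil, n).
Occurs check fails: u occurs in wrap(u); the equation u ≐ wrap(u) has no finite solution.

FAIL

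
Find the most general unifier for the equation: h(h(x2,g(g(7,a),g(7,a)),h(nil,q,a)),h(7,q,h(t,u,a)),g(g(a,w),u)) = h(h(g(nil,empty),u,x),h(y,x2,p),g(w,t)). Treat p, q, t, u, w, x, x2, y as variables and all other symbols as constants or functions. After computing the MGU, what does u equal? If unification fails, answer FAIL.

Decompose h/3: h(x2,g(g(7,a),g(7,a)),h(nil,q,a)) = h(g(nil,empty),u,x),  h(7,q,h(t,u,a)) = h(y,x2,p),  g(g(a,w),u) = g(w,t).
Decompose h/3: x2 = g(nil,empty),  g(g(7,a),g(7,a)) = u,  h(nil,q,a) = x.
Bind x2 := g(nil,empty); substituting into the one remaining equation that mentions x2 gives: h(7,q,h(t,u,a)) = h(y,g(nil,empty),p).
Bind u := g(g(7,a),g(7,a)); substituting into the 2 remaining equations that mention u gives: h(7,q,h(t,g(g(7,a),g(7,a)),a)) = h(y,g(nil,empty),p),  g(g(a,w),g(g(7,a),g(7,a))) = g(w,t).
Bind x := h(nil,q,a); no other remaining equation mentions x.
Decompose h/3: 7 = y,  q = g(nil,empty),  h(t,g(g(7,a),g(7,a)),a) = p.
Bind y := 7; no other remaining equation mentions y.
Bind q := g(nil,empty); no other remaining equation mentions q. Substituting into the earlier binding gives x := h(nil,g(nil,empty),a).
Bind p := h(t,g(g(7,a),g(7,a)),a); no other remaining equation mentions p.
Decompose g/2: g(a,w) = w,  g(g(7,a),g(7,a)) = t.
Occurs check fails: w occurs in g(a,w); the equation w = g(a,w) has no finite solution.

FAIL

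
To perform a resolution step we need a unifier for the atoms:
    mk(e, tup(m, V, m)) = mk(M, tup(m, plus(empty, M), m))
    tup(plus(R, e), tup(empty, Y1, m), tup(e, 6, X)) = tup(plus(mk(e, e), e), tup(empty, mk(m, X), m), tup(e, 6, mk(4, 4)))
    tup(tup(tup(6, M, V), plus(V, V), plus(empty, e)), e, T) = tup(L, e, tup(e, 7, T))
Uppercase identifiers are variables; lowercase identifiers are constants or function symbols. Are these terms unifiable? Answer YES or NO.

Decompose mk/2: e = M,  tup(m, V, m) = tup(m, plus(empty, M), m).
Bind M := e; substituting into the 2 remaining equations that mention M gives: tup(m, V, m) = tup(m, plus(empty, e), m),  tup(tup(tup(6, e, V), plus(V, V), plus(empty, e)), e, T) = tup(L, e, tup(e, 7, T)).
Decompose tup/3: m = m,  V = plus(empty, e),  m = m.
Delete trivial equation m = m.
Bind V := plus(empty, e); substituting into the one remaining equation that mentions V gives: tup(tup(tup(6, e, plus(empty, e)), plus(plus(empty, e), plus(empty, e)), plus(empty, e)), e, T) = tup(L, e, tup(e, 7, T)).
Delete trivial equation m = m.
Decompose tup/3: plus(R, e) = plus(mk(e, e), e),  tup(empty, Y1, m) = tup(empty, mk(m, X), m),  tup(e, 6, X) = tup(e, 6, mk(4, 4)).
Decompose plus/2: R = mk(e, e),  e = e.
Bind R := mk(e, e); no other remaining equation mentions R.
Delete trivial equation e = e.
Decompose tup/3: empty = empty,  Y1 = mk(m, X),  m = m.
Delete trivial equation empty = empty.
Bind Y1 := mk(m, X); no other remaining equation mentions Y1.
Delete trivial equation m = m.
Decompose tup/3: e = e,  6 = 6,  X = mk(4, 4).
Delete trivial equation e = e.
Delete trivial equation 6 = 6.
Bind X := mk(4, 4); no other remaining equation mentions X. Substituting into the earlier binding gives Y1 := mk(m, mk(4, 4)).
Decompose tup/3: tup(tup(6, e, plus(empty, e)), plus(plus(empty, e), plus(empty, e)), plus(empty, e)) = L,  e = e,  T = tup(e, 7, T).
Bind L := tup(tup(6, e, plus(empty, e)), plus(plus(empty, e), plus(empty, e)), plus(empty, e)); no other remaining equation mentions L.
Delete trivial equation e = e.
Occurs check fails: T occurs in tup(e, 7, T); the equation T = tup(e, 7, T) has no finite solution.

NO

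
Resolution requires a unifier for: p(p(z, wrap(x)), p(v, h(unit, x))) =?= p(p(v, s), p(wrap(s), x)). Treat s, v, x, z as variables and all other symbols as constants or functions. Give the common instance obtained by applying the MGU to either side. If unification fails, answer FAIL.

FAIL

Decompose p/2: p(z, wrap(x)) =?= p(v, s),  p(v, h(unit, x)) =?= p(wrap(s), x).
Decompose p/2: z =?= v,  wrap(x) =?= s.
Bind z := v; no other remaining equation mentions z.
Bind s := wrap(x); substituting into the remaining equation gives: p(v, h(unit, x)) =?= p(wrap(wrap(x)), x).
Decompose p/2: v =?= wrap(wrap(x)),  h(unit, x) =?= x.
Bind v := wrap(wrap(x)); no other remaining equation mentions v. Substituting into the earlier binding gives z := wrap(wrap(x)).
Occurs check fails: x occurs in h(unit, x); the equation x =?= h(unit, x) has no finite solution.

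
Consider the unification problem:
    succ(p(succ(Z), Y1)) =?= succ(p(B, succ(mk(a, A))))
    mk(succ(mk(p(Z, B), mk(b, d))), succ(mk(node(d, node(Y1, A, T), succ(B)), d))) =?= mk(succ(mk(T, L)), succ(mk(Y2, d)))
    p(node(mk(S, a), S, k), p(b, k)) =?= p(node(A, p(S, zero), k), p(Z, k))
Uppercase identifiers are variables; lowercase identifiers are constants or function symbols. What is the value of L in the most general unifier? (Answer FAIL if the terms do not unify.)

FAIL

Decompose succ/1: p(succ(Z), Y1) =?= p(B, succ(mk(a, A))).
Decompose p/2: succ(Z) =?= B,  Y1 =?= succ(mk(a, A)).
Bind B := succ(Z); substituting into the one remaining equation that mentions B gives: mk(succ(mk(p(Z, succ(Z)), mk(b, d))), succ(mk(node(d, node(Y1, A, T), succ(succ(Z))), d))) =?= mk(succ(mk(T, L)), succ(mk(Y2, d))).
Bind Y1 := succ(mk(a, A)); substituting into the one remaining equation that mentions Y1 gives: mk(succ(mk(p(Z, succ(Z)), mk(b, d))), succ(mk(node(d, node(succ(mk(a, A)), A, T), succ(succ(Z))), d))) =?= mk(succ(mk(T, L)), succ(mk(Y2, d))).
Decompose mk/2: succ(mk(p(Z, succ(Z)), mk(b, d))) =?= succ(mk(T, L)),  succ(mk(node(d, node(succ(mk(a, A)), A, T), succ(succ(Z))), d)) =?= succ(mk(Y2, d)).
Decompose succ/1: mk(p(Z, succ(Z)), mk(b, d)) =?= mk(T, L).
Decompose mk/2: p(Z, succ(Z)) =?= T,  mk(b, d) =?= L.
Bind T := p(Z, succ(Z)); substituting into the one remaining equation that mentions T gives: succ(mk(node(d, node(succ(mk(a, A)), A, p(Z, succ(Z))), succ(succ(Z))), d)) =?= succ(mk(Y2, d)).
Bind L := mk(b, d); no other remaining equation mentions L.
Decompose succ/1: mk(node(d, node(succ(mk(a, A)), A, p(Z, succ(Z))), succ(succ(Z))), d) =?= mk(Y2, d).
Decompose mk/2: node(d, node(succ(mk(a, A)), A, p(Z, succ(Z))), succ(succ(Z))) =?= Y2,  d =?= d.
Bind Y2 := node(d, node(succ(mk(a, A)), A, p(Z, succ(Z))), succ(succ(Z))); no other remaining equation mentions Y2.
Delete trivial equation d =?= d.
Decompose p/2: node(mk(S, a), S, k) =?= node(A, p(S, zero), k),  p(b, k) =?= p(Z, k).
Decompose node/3: mk(S, a) =?= A,  S =?= p(S, zero),  k =?= k.
Bind A := mk(S, a); no other remaining equation mentions A. Substituting into the earlier bindings gives Y1 := succ(mk(a, mk(S, a))), Y2 := node(d, node(succ(mk(a, mk(S, a))), mk(S, a), p(Z, succ(Z))), succ(succ(Z))).
Occurs check fails: S occurs in p(S, zero); the equation S =?= p(S, zero) has no finite solution.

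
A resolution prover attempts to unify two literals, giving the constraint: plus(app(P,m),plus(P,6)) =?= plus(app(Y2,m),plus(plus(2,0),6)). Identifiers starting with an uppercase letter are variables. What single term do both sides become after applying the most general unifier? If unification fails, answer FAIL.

plus(app(plus(2,0),m),plus(plus(2,0),6))

Decompose plus/2: app(P,m) =?= app(Y2,m),  plus(P,6) =?= plus(plus(2,0),6).
Decompose app/2: P =?= Y2,  m =?= m.
Bind P := Y2; substituting into the one remaining equation that mentions P gives: plus(Y2,6) =?= plus(plus(2,0),6).
Delete trivial equation m =?= m.
Decompose plus/2: Y2 =?= plus(2,0),  6 =?= 6.
Bind Y2 := plus(2,0); no other remaining equation mentions Y2. Substituting into the earlier binding gives P := plus(2,0).
Delete trivial equation 6 =?= 6.
Applying the MGU to either side gives plus(app(plus(2,0),m),plus(plus(2,0),6)).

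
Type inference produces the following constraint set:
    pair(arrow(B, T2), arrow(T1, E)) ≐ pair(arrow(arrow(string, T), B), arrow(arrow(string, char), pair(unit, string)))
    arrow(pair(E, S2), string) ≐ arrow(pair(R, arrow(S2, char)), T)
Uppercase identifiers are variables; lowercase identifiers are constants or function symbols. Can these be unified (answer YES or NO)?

NO

Decompose pair/2: arrow(B, T2) ≐ arrow(arrow(string, T), B),  arrow(T1, E) ≐ arrow(arrow(string, char), pair(unit, string)).
Decompose arrow/2: B ≐ arrow(string, T),  T2 ≐ B.
Bind B := arrow(string, T); substituting into the one remaining equation that mentions B gives: T2 ≐ arrow(string, T).
Bind T2 := arrow(string, T); no other remaining equation mentions T2.
Decompose arrow/2: T1 ≐ arrow(string, char),  E ≐ pair(unit, string).
Bind T1 := arrow(string, char); no other remaining equation mentions T1.
Bind E := pair(unit, string); substituting into the remaining equation gives: arrow(pair(pair(unit, string), S2), string) ≐ arrow(pair(R, arrow(S2, char)), T).
Decompose arrow/2: pair(pair(unit, string), S2) ≐ pair(R, arrow(S2, char)),  string ≐ T.
Decompose pair/2: pair(unit, string) ≐ R,  S2 ≐ arrow(S2, char).
Bind R := pair(unit, string); no other remaining equation mentions R.
Occurs check fails: S2 occurs in arrow(S2, char); the equation S2 ≐ arrow(S2, char) has no finite solution.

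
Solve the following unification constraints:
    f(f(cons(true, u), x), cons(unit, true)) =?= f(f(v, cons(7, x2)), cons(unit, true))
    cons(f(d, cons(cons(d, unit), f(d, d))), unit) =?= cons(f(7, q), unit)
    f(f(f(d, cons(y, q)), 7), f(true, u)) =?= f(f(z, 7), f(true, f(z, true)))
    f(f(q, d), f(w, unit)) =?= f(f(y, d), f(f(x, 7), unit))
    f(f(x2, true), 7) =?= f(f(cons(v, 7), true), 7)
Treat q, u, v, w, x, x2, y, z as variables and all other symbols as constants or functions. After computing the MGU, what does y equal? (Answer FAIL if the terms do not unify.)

Decompose f/2: f(cons(true, u), x) =?= f(v, cons(7, x2)),  cons(unit, true) =?= cons(unit, true).
Decompose f/2: cons(true, u) =?= v,  x =?= cons(7, x2).
Bind v := cons(true, u); substituting into the one remaining equation that mentions v gives: f(f(x2, true), 7) =?= f(f(cons(cons(true, u), 7), true), 7).
Bind x := cons(7, x2); substituting into the one remaining equation that mentions x gives: f(f(q, d), f(w, unit)) =?= f(f(y, d), f(f(cons(7, x2), 7), unit)).
Delete trivial equation cons(unit, true) =?= cons(unit, true).
Decompose cons/2: f(d, cons(cons(d, unit), f(d, d))) =?= f(7, q),  unit =?= unit.
Decompose f/2: d =?= 7,  cons(cons(d, unit), f(d, d)) =?= q.
Clash: constants d and 7 differ; no unifier exists.

FAIL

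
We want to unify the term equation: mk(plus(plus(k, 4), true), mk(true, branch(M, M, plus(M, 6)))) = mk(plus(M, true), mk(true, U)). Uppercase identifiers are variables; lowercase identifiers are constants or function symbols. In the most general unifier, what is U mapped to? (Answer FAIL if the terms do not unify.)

branch(plus(k, 4), plus(k, 4), plus(plus(k, 4), 6))

Decompose mk/2: plus(plus(k, 4), true) = plus(M, true),  mk(true, branch(M, M, plus(M, 6))) = mk(true, U).
Decompose plus/2: plus(k, 4) = M,  true = true.
Bind M := plus(k, 4); substituting into the one remaining equation that mentions M gives: mk(true, branch(plus(k, 4), plus(k, 4), plus(plus(k, 4), 6))) = mk(true, U).
Delete trivial equation true = true.
Decompose mk/2: true = true,  branch(plus(k, 4), plus(k, 4), plus(plus(k, 4), 6)) = U.
Delete trivial equation true = true.
Bind U := branch(plus(k, 4), plus(k, 4), plus(plus(k, 4), 6)).
MGU = { M -> plus(k, 4), U -> branch(plus(k, 4), plus(k, 4), plus(plus(k, 4), 6)) }, so U -> branch(plus(k, 4), plus(k, 4), plus(plus(k, 4), 6)).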